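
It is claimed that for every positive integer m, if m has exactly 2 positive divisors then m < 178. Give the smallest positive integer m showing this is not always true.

m = 179

A counterexample is any positive integer m such that m has exactly 2 positive divisors but the claim fails; we check each in order.
For m = 2, 3, 5, 7, …, 163, 167, 173 the conclusion holds.
m = 179: τ(179) = 2; 179 ≥ 178.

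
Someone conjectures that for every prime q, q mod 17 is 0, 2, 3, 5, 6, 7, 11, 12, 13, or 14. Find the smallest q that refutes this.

Check each prime q in order until the claim fails.
The first 13 eligible values, up to q = 41, all satisfy the conclusion.
q = 43: 43 mod 17 = 9 — not in {0, 2, 3, 5, 6, 7, 11, 12, 13, 14}.

q = 43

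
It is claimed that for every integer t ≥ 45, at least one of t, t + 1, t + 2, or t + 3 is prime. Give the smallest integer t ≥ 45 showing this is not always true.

Check each integer t ≥ 45 in order until t, t + 1, t + 2, t + 3 are all composite.
t = 45: 47 is prime.
t = 46: 47 is prime.
t = 47: 47 is prime.
t = 48: 48 = 2 × 24; 49 = 7 × 7; 50 = 2 × 25; 51 = 3 × 17 — all composite.
Hence t = 48 is a counterexample.

t = 48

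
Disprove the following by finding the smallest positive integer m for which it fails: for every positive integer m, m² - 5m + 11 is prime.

m = 7

We need the least positive integer m for which m² - 5m + 11 is not prime.
m = 1: m² - 5m + 11 = 7, prime.
m = 2: m² - 5m + 11 = 5, prime.
m = 3: m² - 5m + 11 = 5, prime.
m = 4: m² - 5m + 11 = 7, prime.
m = 5: m² - 5m + 11 = 11, prime.
m = 6: m² - 5m + 11 = 17, prime.
m = 7: m² - 5m + 11 = 25 = 5 × 5, composite.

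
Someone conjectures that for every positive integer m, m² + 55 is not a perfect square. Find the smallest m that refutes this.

Check each positive integer m in order until m² + 55 is a perfect square.
m = 1: 1² + 55 = 56, not a perfect square.
m = 2: 2² + 55 = 59, not a perfect square.
m = 3: 3² + 55 = 64 = 8², a perfect square.

m = 3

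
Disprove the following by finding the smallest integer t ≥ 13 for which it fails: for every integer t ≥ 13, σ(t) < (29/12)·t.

t = 24

We need the least integer t ≥ 13 for which the claim fails.
For t = 13, 14, 15, 16, …, 21, 22, 23 the conclusion holds.
t = 24: σ(24) = 60; 60 ≥ 58.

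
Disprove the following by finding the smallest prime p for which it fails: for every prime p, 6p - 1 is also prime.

p = 11

For p = 2, 3, 5, 7 the conclusion holds.
p = 11: 6p - 1 = 65 = 5 × 13, not prime.
Thus p = 11 disproves the claim, and no smaller p works.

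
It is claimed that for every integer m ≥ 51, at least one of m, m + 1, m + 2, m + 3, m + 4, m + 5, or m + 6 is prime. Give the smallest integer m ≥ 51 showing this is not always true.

We need the least integer m ≥ 51 for which m, m + 1, m + 2, m + 3, m + 4, m + 5, m + 6 are all composite.
The first 39 eligible values, up to m = 89, all satisfy the conclusion.
m = 90: 90 = 2 × 45; 91 = 7 × 13; 92 = 2 × 46; 93 = 3 × 31; 94 = 2 × 47; 95 = 5 × 19; 96 = 2 × 48 — all composite.

m = 90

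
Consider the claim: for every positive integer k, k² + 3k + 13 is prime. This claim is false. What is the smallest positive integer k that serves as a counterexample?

k = 9

A counterexample is any positive integer k such that k² + 3k + 13 is not prime; we check each in order.
k = 1: k² + 3k + 13 = 17, prime.
k = 2: k² + 3k + 13 = 23, prime.
k = 3: k² + 3k + 13 = 31, prime.
k = 4: k² + 3k + 13 = 41, prime.
k = 5: k² + 3k + 13 = 53, prime.
k = 6: k² + 3k + 13 = 67, prime.
k = 7: k² + 3k + 13 = 83, prime.
k = 8: k² + 3k + 13 = 101, prime.
k = 9: k² + 3k + 13 = 121 = 11 × 11, composite.
Thus k = 9 disproves the claim, and no smaller k works.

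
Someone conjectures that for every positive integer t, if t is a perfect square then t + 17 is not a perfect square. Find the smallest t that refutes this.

t = 64

For t = 1, 4, 9, 16, 25, 36, 49 the conclusion holds.
t = 64: 64 = 8² and 64 + 17 = 81 = 9².
Thus t = 64 disproves the claim, and no smaller t works.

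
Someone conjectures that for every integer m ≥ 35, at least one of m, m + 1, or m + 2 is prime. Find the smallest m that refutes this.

m = 38

Check each integer m ≥ 35 in order until m, m + 1, m + 2 are all composite.
For m = 35, 36, 37 the conclusion holds.
m = 38: 38 = 2 × 19; 39 = 3 × 13; 40 = 2 × 20 — all composite.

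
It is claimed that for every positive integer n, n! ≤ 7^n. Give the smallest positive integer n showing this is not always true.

For n = 1, 2, 3, 4, …, 14, 15, 16 the conclusion holds.
n = 17: n! = 355687428096000 and 7^n = 232630513987207, so 355687428096000 > 232630513987207.

n = 17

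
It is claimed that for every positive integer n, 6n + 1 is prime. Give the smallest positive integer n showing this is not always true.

n = 1: 6n + 1 = 7, prime.
n = 2: 6n + 1 = 13, prime.
n = 3: 6n + 1 = 19, prime.
n = 4: 6n + 1 = 25 = 5 × 5, composite.

n = 4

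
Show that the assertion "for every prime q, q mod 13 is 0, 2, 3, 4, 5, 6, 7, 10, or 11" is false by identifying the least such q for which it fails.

Check each prime q in order until the claim fails.
For q = 2, 3, 5, 7, …, 37, 41, 43 the conclusion holds.
q = 47: 47 mod 13 = 8 — not in {0, 2, 3, 4, 5, 6, 7, 10, 11}.

q = 47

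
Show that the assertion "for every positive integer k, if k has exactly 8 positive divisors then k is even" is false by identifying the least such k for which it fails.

Check each positive integer k in order until k has exactly 8 positive divisors but k is odd.
For k = 24, 30, 40, 42, …, 88, 102, 104 the conclusion holds.
k = 105: divisors of 105: 1, 3, 5, 7, 15, 21, 35, 105; 105 is odd.
So k = 105 is the smallest counterexample.

k = 105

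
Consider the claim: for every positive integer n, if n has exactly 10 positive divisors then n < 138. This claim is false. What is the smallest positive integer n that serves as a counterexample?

A counterexample is any positive integer n such that n has exactly 10 positive divisors but the claim fails; we check each in order.
For n = 48, 80, 112 the conclusion holds.
n = 162: τ(162) = 10; 162 ≥ 138.
Thus n = 162 disproves the claim, and no smaller n works.

n = 162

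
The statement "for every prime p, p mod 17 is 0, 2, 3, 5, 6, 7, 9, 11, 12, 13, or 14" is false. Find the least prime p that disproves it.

Check each prime p in order until the claim fails.
For p = 2, 3, 5, 7, …, 43, 47, 53 the conclusion holds.
p = 59: 59 mod 17 = 8 — not in {0, 2, 3, 5, 6, 7, 9, 11, 12, 13, 14}.
Thus p = 59 disproves the claim, and no smaller p works.

p = 59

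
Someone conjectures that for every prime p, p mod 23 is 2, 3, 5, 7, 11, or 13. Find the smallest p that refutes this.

p = 17

A counterexample is any prime p such that the claim fails; we check each in order.
The first 6 eligible values, up to p = 13, all satisfy the conclusion.
p = 17: 17 mod 23 = 17 — not in {2, 3, 5, 7, 11, 13}.
So p = 17 is the smallest counterexample.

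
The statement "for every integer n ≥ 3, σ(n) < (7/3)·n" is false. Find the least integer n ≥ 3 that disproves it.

Check each integer n ≥ 3 in order until the claim fails.
For n = 3, 4, 5, 6, 7, 8, 9, 10, 11 the conclusion holds.
n = 12: σ(12) = 28; 28 ≥ 28.
Thus n = 12 disproves the claim, and no smaller n works.

n = 12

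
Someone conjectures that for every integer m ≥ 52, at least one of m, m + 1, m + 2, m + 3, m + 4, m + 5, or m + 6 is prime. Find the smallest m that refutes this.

A counterexample is any integer m ≥ 52 such that m, m + 1, m + 2, m + 3, m + 4, m + 5, m + 6 are all composite; we check each in order.
For m = 52, 53, 54, 55, …, 87, 88, 89 the conclusion holds.
m = 90: 90 = 2 × 45; 91 = 7 × 13; 92 = 2 × 46; 93 = 3 × 31; 94 = 2 × 47; 95 = 5 × 19; 96 = 2 × 48 — all composite.

m = 90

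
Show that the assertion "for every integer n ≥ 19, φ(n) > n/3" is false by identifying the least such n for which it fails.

n = 24

n = 19: φ(19) = 18 and 19/3 = 19/3, so φ(19) > 19/3.
n = 20: φ(20) = 8 and 20/3 = 20/3, so φ(20) > 20/3.
n = 21: φ(21) = 12 and 21/3 = 7, so φ(21) > 21/3.
n = 22: φ(22) = 10 and 22/3 = 22/3, so φ(22) > 22/3.
n = 23: φ(23) = 22 and 23/3 = 23/3, so φ(23) > 23/3.
n = 24: φ(24) = 8 and 24/3 = 8, so φ(24) ≤ 24/3.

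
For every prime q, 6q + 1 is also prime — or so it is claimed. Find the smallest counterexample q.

Check each prime q in order until 6q + 1 is not prime.
The first 7 eligible values, up to q = 17, all satisfy the conclusion.
q = 19: 6q + 1 = 115 = 5 × 23, not prime.

q = 19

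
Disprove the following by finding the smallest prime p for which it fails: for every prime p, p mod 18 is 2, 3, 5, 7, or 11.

Check each prime p in order until the claim fails.
p = 2: 2 mod 18 = 2.
p = 3: 3 mod 18 = 3.
p = 5: 5 mod 18 = 5.
p = 7: 7 mod 18 = 7.
p = 11: 11 mod 18 = 11.
p = 13: 13 mod 18 = 13 — not in {2, 3, 5, 7, 11}.

p = 13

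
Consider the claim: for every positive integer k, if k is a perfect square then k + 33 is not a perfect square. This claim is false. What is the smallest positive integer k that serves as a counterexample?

k = 1: 1 + 33 = 34, not a perfect square.
k = 4: 4 + 33 = 37, not a perfect square.
k = 9: 9 + 33 = 42, not a perfect square.
k = 16: 16 = 4² and 16 + 33 = 49 = 7².

k = 16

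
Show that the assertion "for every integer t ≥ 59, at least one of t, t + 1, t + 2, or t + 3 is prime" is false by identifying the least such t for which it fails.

Check each integer t ≥ 59 in order until t, t + 1, t + 2, t + 3 are all composite.
t = 59: 59 is prime.
t = 60: 61 is prime.
t = 61: 61 is prime.
t = 62: 62 = 2 × 31; 63 = 3 × 21; 64 = 2 × 32; 65 = 5 × 13 — all composite.
So t = 62 is the smallest counterexample.

t = 62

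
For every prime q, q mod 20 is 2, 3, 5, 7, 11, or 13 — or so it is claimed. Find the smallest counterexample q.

For q = 2, 3, 5, 7, 11, 13 the conclusion holds.
q = 17: 17 mod 20 = 17 — not in {2, 3, 5, 7, 11, 13}.
So q = 17 is the smallest counterexample.

q = 17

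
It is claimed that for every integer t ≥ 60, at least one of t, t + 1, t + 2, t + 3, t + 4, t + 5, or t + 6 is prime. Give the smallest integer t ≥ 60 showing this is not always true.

For t = 60, 61, 62, 63, …, 87, 88, 89 the conclusion holds.
t = 90: 90 = 2 × 45; 91 = 7 × 13; 92 = 2 × 46; 93 = 3 × 31; 94 = 2 × 47; 95 = 5 × 19; 96 = 2 × 48 — all composite.
So t = 90 is the smallest counterexample.

t = 90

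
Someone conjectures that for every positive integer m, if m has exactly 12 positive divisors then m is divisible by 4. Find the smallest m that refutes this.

Check each positive integer m in order until m has exactly 12 positive divisors but m is not divisible by 4.
m = 60: τ(60) = 12; 60 mod 4 = 0.
m = 72: τ(72) = 12; 72 mod 4 = 0.
m = 84: τ(84) = 12; 84 mod 4 = 0.
m = 90: τ(90) = 12; 90 mod 4 = 2.
Hence m = 90 is a counterexample.

m = 90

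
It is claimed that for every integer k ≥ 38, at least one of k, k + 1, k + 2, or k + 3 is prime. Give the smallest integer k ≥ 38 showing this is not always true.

k = 48

We need the least integer k ≥ 38 for which k, k + 1, k + 2, k + 3 are all composite.
For k = 38, 39, 40, 41, 42, 43, 44, 45, 46, 47 the conclusion holds.
k = 48: 48 = 2 × 24; 49 = 7 × 7; 50 = 2 × 25; 51 = 3 × 17 — all composite.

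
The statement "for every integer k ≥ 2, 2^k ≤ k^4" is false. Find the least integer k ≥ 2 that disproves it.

k = 17

The first 15 eligible values, up to k = 16, all satisfy the conclusion.
k = 17: 2^k = 131072 and k^4 = 83521, so 131072 > 83521.
Thus k = 17 disproves the claim, and no smaller k works.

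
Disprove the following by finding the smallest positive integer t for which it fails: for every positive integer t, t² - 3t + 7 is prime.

Check each positive integer t in order until t² - 3t + 7 is not prime.
t = 1: t² - 3t + 7 = 5, prime.
t = 2: t² - 3t + 7 = 5, prime.
t = 3: t² - 3t + 7 = 7, prime.
t = 4: t² - 3t + 7 = 11, prime.
t = 5: t² - 3t + 7 = 17, prime.
t = 6: t² - 3t + 7 = 25 = 5 × 5, composite.
Thus t = 6 disproves the claim, and no smaller t works.

t = 6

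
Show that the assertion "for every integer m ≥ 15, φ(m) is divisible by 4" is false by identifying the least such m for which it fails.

m = 18

We need the least integer m ≥ 15 for which φ(m) is not divisible by 4.
m = 15: φ(15) = 8; 8 mod 4 = 0.
m = 16: φ(16) = 8; 8 mod 4 = 0.
m = 17: φ(17) = 16; 16 mod 4 = 0.
m = 18: φ(18) = 6; 6 mod 4 = 2.
Thus m = 18 disproves the claim, and no smaller m works.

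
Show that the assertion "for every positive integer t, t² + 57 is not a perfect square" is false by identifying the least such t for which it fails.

t = 8

A counterexample is any positive integer t such that t² + 57 is a perfect square; we check each in order.
The first 7 eligible values, up to t = 7, all satisfy the conclusion.
t = 8: 8² + 57 = 121 = 11², a perfect square.
Hence t = 8 is a counterexample.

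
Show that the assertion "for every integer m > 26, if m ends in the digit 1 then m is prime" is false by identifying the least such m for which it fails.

Check each integer m > 26 in order until m ends in the digit 1 but m is not prime.
m = 31: 31 ends in 1 and is prime.
m = 41: 41 ends in 1 and is prime.
m = 51: 51 ends in 1; 51 = 3 × 17, composite.
Thus m = 51 disproves the claim, and no smaller m works.

m = 51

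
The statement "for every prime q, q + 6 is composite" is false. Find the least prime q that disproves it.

q = 2: q + 6 = 8 = 2 × 4, composite.
q = 3: q + 6 = 9 = 3 × 3, composite.
q = 5: q + 6 = 11, prime — not composite.

q = 5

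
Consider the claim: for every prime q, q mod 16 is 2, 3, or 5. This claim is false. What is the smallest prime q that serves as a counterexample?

We need the least prime q for which the claim fails.
For q = 2, 3, 5 the conclusion holds.
q = 7: 7 mod 16 = 7 — not in {2, 3, 5}.
Thus q = 7 disproves the claim, and no smaller q works.

q = 7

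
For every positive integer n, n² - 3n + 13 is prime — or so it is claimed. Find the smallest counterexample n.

A counterexample is any positive integer n such that n² - 3n + 13 is not prime; we check each in order.
For n = 1, 2, 3, 4, …, 9, 10, 11 the conclusion holds.
n = 12: n² - 3n + 13 = 121 = 11 × 11, composite.
Thus n = 12 disproves the claim, and no smaller n works.

n = 12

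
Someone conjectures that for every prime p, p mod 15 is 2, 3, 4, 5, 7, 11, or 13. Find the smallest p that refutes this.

p = 23

We need the least prime p for which the claim fails.
For p = 2, 3, 5, 7, 11, 13, 17, 19 the conclusion holds.
p = 23: 23 mod 15 = 8 — not in {2, 3, 4, 5, 7, 11, 13}.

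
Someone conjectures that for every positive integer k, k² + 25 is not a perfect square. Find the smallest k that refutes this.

k = 12

Check each positive integer k in order until k² + 25 is a perfect square.
The first 11 eligible values, up to k = 11, all satisfy the conclusion.
k = 12: 12² + 25 = 169 = 13², a perfect square.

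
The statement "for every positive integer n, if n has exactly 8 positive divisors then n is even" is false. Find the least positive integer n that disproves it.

n = 105

A counterexample is any positive integer n such that n has exactly 8 positive divisors but n is odd; we check each in order.
For n = 24, 30, 40, 42, …, 88, 102, 104 the conclusion holds.
n = 105: divisors of 105: 1, 3, 5, 7, 15, 21, 35, 105; 105 is odd.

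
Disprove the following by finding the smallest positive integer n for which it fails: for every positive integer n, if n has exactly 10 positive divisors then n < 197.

n = 208

A counterexample is any positive integer n such that n has exactly 10 positive divisors but the claim fails; we check each in order.
n = 48: τ(48) = 10; 48 < 197.
n = 80: τ(80) = 10; 80 < 197.
n = 112: τ(112) = 10; 112 < 197.
n = 162: τ(162) = 10; 162 < 197.
n = 176: τ(176) = 10; 176 < 197.
n = 208: τ(208) = 10; 208 ≥ 197.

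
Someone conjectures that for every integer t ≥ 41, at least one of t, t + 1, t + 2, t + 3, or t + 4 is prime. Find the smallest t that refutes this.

We need the least integer t ≥ 41 for which t, t + 1, t + 2, t + 3, t + 4 are all composite.
The first 7 eligible values, up to t = 47, all satisfy the conclusion.
t = 48: 48 = 2 × 24; 49 = 7 × 7; 50 = 2 × 25; 51 = 3 × 17; 52 = 2 × 26 — all composite.

t = 48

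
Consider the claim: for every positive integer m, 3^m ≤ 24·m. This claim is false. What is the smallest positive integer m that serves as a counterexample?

m = 5

A counterexample is any positive integer m such that 3^m > 24·m; we check each in order.
m = 1: 3^m = 3 and 24·m = 24, so 3 ≤ 24.
m = 2: 3^m = 9 and 24·m = 48, so 9 ≤ 48.
m = 3: 3^m = 27 and 24·m = 72, so 27 ≤ 72.
m = 4: 3^m = 81 and 24·m = 96, so 81 ≤ 96.
m = 5: 3^m = 243 and 24·m = 120, so 243 > 120.
Hence m = 5 is a counterexample.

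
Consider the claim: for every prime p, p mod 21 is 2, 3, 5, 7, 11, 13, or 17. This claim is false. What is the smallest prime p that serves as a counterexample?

p = 19

We need the least prime p for which the claim fails.
The first 7 eligible values, up to p = 17, all satisfy the conclusion.
p = 19: 19 mod 21 = 19 — not in {2, 3, 5, 7, 11, 13, 17}.
Thus p = 19 disproves the claim, and no smaller p works.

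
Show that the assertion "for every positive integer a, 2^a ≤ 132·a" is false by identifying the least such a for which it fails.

a = 11

For a = 1, 2, 3, 4, 5, 6, 7, 8, 9, 10 the conclusion holds.
a = 11: 2^a = 2048 and 132·a = 1452, so 2048 > 1452.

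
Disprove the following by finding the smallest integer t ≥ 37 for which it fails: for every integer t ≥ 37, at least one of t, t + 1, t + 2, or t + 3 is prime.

t = 48

We need the least integer t ≥ 37 for which t, t + 1, t + 2, t + 3 are all composite.
The first 11 eligible values, up to t = 47, all satisfy the conclusion.
t = 48: 48 = 2 × 24; 49 = 7 × 7; 50 = 2 × 25; 51 = 3 × 17 — all composite.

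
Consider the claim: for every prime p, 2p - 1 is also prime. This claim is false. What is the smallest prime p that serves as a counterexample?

A counterexample is any prime p such that 2p - 1 is not prime; we check each in order.
p = 2: 2p - 1 = 3, prime.
p = 3: 2p - 1 = 5, prime.
p = 5: 2p - 1 = 9 = 3 × 3, not prime.
Thus p = 5 disproves the claim, and no smaller p works.

p = 5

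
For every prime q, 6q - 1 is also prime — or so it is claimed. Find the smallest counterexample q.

q = 11

Check each prime q in order until 6q - 1 is not prime.
For q = 2, 3, 5, 7 the conclusion holds.
q = 11: 6q - 1 = 65 = 5 × 13, not prime.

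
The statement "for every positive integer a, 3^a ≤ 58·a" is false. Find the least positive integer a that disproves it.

a = 6

We need the least positive integer a for which 3^a > 58·a.
a = 1: 3^a = 3 and 58·a = 58, so 3 ≤ 58.
a = 2: 3^a = 9 and 58·a = 116, so 9 ≤ 116.
a = 3: 3^a = 27 and 58·a = 174, so 27 ≤ 174.
a = 4: 3^a = 81 and 58·a = 232, so 81 ≤ 232.
a = 5: 3^a = 243 and 58·a = 290, so 243 ≤ 290.
a = 6: 3^a = 729 and 58·a = 348, so 729 > 348.
Hence a = 6 is a counterexample.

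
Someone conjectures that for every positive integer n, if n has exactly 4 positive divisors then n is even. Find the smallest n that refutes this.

n = 15

Check each positive integer n in order until n has exactly 4 positive divisors but n is odd.
For n = 6, 8, 10, 14 the conclusion holds.
n = 15: divisors of 15: 1, 3, 5, 15; 15 is odd.
Hence n = 15 is a counterexample.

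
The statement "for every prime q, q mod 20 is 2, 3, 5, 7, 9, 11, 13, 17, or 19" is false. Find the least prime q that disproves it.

q = 41

For q = 2, 3, 5, 7, …, 29, 31, 37 the conclusion holds.
q = 41: 41 mod 20 = 1 — not in {2, 3, 5, 7, 9, 11, 13, 17, 19}.
Hence q = 41 is a counterexample.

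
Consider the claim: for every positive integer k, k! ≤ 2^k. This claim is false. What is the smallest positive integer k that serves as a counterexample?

For k = 1, 2, 3 the conclusion holds.
k = 4: k! = 24 and 2^k = 16, so 24 > 16.
Thus k = 4 disproves the claim, and no smaller k works.

k = 4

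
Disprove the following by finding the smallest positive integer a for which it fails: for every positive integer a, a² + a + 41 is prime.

a = 40

We need the least positive integer a for which a² + a + 41 is not prime.
The first 39 eligible values, up to a = 39, all satisfy the conclusion.
a = 40: a² + a + 41 = 1681 = 41 × 41, composite.
Thus a = 40 disproves the claim, and no smaller a works.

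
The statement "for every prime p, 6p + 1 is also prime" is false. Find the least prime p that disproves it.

p = 19

Check each prime p in order until 6p + 1 is not prime.
The first 7 eligible values, up to p = 17, all satisfy the conclusion.
p = 19: 6p + 1 = 115 = 5 × 23, not prime.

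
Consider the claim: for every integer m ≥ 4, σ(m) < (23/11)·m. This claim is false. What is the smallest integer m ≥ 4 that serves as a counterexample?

m = 12

For m = 4, 5, 6, 7, 8, 9, 10, 11 the conclusion holds.
m = 12: σ(12) = 28; 28 ≥ 276/11.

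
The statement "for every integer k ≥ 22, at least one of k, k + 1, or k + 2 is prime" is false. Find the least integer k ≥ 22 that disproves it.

For k = 22, 23 the conclusion holds.
k = 24: 24 = 2 × 12; 25 = 5 × 5; 26 = 2 × 13 — all composite.

k = 24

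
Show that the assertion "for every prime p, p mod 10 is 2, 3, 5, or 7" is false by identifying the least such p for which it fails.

p = 11

Check each prime p in order until the claim fails.
p = 2: 2 mod 10 = 2.
p = 3: 3 mod 10 = 3.
p = 5: 5 mod 10 = 5.
p = 7: 7 mod 10 = 7.
p = 11: 11 mod 10 = 1 — not in {2, 3, 5, 7}.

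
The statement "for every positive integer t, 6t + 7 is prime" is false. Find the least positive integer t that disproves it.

Check each positive integer t in order until 6t + 7 is not prime.
For t = 1, 2 the conclusion holds.
t = 3: 6t + 7 = 25 = 5 × 5, composite.

t = 3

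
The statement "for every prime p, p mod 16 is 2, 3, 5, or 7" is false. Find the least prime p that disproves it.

p = 11

The first 4 eligible values, up to p = 7, all satisfy the conclusion.
p = 11: 11 mod 16 = 11 — not in {2, 3, 5, 7}.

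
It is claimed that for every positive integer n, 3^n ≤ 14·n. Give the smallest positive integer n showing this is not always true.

n = 4

We need the least positive integer n for which 3^n > 14·n.
For n = 1, 2, 3 the conclusion holds.
n = 4: 3^n = 81 and 14·n = 56, so 81 > 56.
Hence n = 4 is a counterexample.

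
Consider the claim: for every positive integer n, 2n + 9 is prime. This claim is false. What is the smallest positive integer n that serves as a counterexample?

n = 3

We need the least positive integer n for which 2n + 9 is not prime.
n = 1: 2n + 9 = 11, prime.
n = 2: 2n + 9 = 13, prime.
n = 3: 2n + 9 = 15 = 3 × 5, composite.
So n = 3 is the smallest counterexample.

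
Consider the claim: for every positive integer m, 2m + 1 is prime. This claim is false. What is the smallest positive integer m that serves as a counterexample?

m = 4

We need the least positive integer m for which 2m + 1 is not prime.
For m = 1, 2, 3 the conclusion holds.
m = 4: 2m + 1 = 9 = 3 × 3, composite.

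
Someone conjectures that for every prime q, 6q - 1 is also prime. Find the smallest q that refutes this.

We need the least prime q for which 6q - 1 is not prime.
q = 2: 6q - 1 = 11, prime.
q = 3: 6q - 1 = 17, prime.
q = 5: 6q - 1 = 29, prime.
q = 7: 6q - 1 = 41, prime.
q = 11: 6q - 1 = 65 = 5 × 13, not prime.

q = 11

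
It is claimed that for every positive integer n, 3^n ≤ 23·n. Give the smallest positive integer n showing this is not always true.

n = 5

Check each positive integer n in order until 3^n > 23·n.
The first 4 eligible values, up to n = 4, all satisfy the conclusion.
n = 5: 3^n = 243 and 23·n = 115, so 243 > 115.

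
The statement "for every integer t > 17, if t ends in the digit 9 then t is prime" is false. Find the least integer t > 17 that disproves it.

We need the least integer t > 17 for which t ends in the digit 9 but t is not prime.
For t = 19, 29 the conclusion holds.
t = 39: 39 ends in 9; 39 = 3 × 13, composite.

t = 39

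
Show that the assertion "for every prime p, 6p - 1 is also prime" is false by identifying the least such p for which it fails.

A counterexample is any prime p such that 6p - 1 is not prime; we check each in order.
p = 2: 6p - 1 = 11, prime.
p = 3: 6p - 1 = 17, prime.
p = 5: 6p - 1 = 29, prime.
p = 7: 6p - 1 = 41, prime.
p = 11: 6p - 1 = 65 = 5 × 13, not prime.

p = 11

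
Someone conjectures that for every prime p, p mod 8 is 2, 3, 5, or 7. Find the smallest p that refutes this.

p = 17

A counterexample is any prime p such that the claim fails; we check each in order.
The first 6 eligible values, up to p = 13, all satisfy the conclusion.
p = 17: 17 mod 8 = 1 — not in {2, 3, 5, 7}.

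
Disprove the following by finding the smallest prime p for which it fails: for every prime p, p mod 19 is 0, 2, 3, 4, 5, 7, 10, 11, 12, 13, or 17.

p = 37

We need the least prime p for which the claim fails.
For p = 2, 3, 5, 7, …, 23, 29, 31 the conclusion holds.
p = 37: 37 mod 19 = 18 — not in {0, 2, 3, 4, 5, 7, 10, 11, 12, 13, 17}.
Thus p = 37 disproves the claim, and no smaller p works.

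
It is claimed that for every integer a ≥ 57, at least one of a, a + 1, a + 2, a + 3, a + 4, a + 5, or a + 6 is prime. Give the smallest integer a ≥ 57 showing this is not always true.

a = 90

A counterexample is any integer a ≥ 57 such that a, a + 1, a + 2, a + 3, a + 4, a + 5, a + 6 are all composite; we check each in order.
The first 33 eligible values, up to a = 89, all satisfy the conclusion.
a = 90: 90 = 2 × 45; 91 = 7 × 13; 92 = 2 × 46; 93 = 3 × 31; 94 = 2 × 47; 95 = 5 × 19; 96 = 2 × 48 — all composite.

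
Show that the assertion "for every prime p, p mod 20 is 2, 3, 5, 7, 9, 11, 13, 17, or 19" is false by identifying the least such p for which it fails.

p = 41

For p = 2, 3, 5, 7, …, 29, 31, 37 the conclusion holds.
p = 41: 41 mod 20 = 1 — not in {2, 3, 5, 7, 9, 11, 13, 17, 19}.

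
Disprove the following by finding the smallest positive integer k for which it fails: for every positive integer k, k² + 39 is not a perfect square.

We need the least positive integer k for which k² + 39 is a perfect square.
The first 4 eligible values, up to k = 4, all satisfy the conclusion.
k = 5: 5² + 39 = 64 = 8², a perfect square.
Hence k = 5 is a counterexample.

k = 5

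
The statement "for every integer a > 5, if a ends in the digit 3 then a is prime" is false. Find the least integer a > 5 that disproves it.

We need the least integer a > 5 for which a ends in the digit 3 but a is not prime.
a = 13: 13 ends in 3 and is prime.
a = 23: 23 ends in 3 and is prime.
a = 33: 33 ends in 3; 33 = 3 × 11, composite.
So a = 33 is the smallest counterexample.

a = 33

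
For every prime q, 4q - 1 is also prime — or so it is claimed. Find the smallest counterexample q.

q = 2: 4q - 1 = 7, prime.
q = 3: 4q - 1 = 11, prime.
q = 5: 4q - 1 = 19, prime.
q = 7: 4q - 1 = 27 = 3 × 9, not prime.

q = 7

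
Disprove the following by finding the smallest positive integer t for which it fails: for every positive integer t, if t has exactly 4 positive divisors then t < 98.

t = 106

We need the least positive integer t for which t has exactly 4 positive divisors but the claim fails.
For t = 6, 8, 10, 14, …, 93, 94, 95 the conclusion holds.
t = 106: τ(106) = 4; 106 ≥ 98.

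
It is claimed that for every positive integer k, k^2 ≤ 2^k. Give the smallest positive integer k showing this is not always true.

k = 1: k^2 = 1 and 2^k = 2, so 1 ≤ 2.
k = 2: k^2 = 4 and 2^k = 4, so 4 ≤ 4.
k = 3: k^2 = 9 and 2^k = 8, so 9 > 8.

k = 3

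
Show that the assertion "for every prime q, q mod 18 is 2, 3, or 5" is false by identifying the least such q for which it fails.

A counterexample is any prime q such that the claim fails; we check each in order.
For q = 2, 3, 5 the conclusion holds.
q = 7: 7 mod 18 = 7 — not in {2, 3, 5}.
Hence q = 7 is a counterexample.

q = 7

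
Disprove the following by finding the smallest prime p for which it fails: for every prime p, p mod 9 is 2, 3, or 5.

We need the least prime p for which the claim fails.
For p = 2, 3, 5 the conclusion holds.
p = 7: 7 mod 9 = 7 — not in {2, 3, 5}.
So p = 7 is the smallest counterexample.

p = 7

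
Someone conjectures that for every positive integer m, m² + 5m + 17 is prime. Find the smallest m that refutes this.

For m = 1, 2, 3, 4, 5, 6, 7 the conclusion holds.
m = 8: m² + 5m + 17 = 121 = 11 × 11, composite.

m = 8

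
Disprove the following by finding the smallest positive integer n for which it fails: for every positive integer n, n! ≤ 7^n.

A counterexample is any positive integer n such that n! > 7^n; we check each in order.
The first 16 eligible values, up to n = 16, all satisfy the conclusion.
n = 17: n! = 355687428096000 and 7^n = 232630513987207, so 355687428096000 > 232630513987207.

n = 17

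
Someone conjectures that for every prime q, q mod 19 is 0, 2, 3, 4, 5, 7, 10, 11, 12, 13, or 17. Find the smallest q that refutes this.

q = 37

For q = 2, 3, 5, 7, …, 23, 29, 31 the conclusion holds.
q = 37: 37 mod 19 = 18 — not in {0, 2, 3, 4, 5, 7, 10, 11, 12, 13, 17}.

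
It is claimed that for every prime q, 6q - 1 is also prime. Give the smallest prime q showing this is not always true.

q = 11

We need the least prime q for which 6q - 1 is not prime.
q = 2: 6q - 1 = 11, prime.
q = 3: 6q - 1 = 17, prime.
q = 5: 6q - 1 = 29, prime.
q = 7: 6q - 1 = 41, prime.
q = 11: 6q - 1 = 65 = 5 × 13, not prime.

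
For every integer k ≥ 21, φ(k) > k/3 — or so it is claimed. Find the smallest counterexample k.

For k = 21, 22, 23 the conclusion holds.
k = 24: φ(24) = 8 and 24/3 = 8, so φ(24) ≤ 24/3.

k = 24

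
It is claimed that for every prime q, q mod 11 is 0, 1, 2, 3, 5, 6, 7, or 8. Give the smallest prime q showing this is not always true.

q = 31

Check each prime q in order until the claim fails.
The first 10 eligible values, up to q = 29, all satisfy the conclusion.
q = 31: 31 mod 11 = 9 — not in {0, 1, 2, 3, 5, 6, 7, 8}.
So q = 31 is the smallest counterexample.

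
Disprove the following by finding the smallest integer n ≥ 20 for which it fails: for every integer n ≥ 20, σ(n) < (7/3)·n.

n = 24

A counterexample is any integer n ≥ 20 such that the claim fails; we check each in order.
n = 20: σ(20) = 42; 42 < 140/3.
n = 21: σ(21) = 32; 32 < 49.
n = 22: σ(22) = 36; 36 < 154/3.
n = 23: σ(23) = 24; 24 < 161/3.
n = 24: σ(24) = 60; 60 ≥ 56.
Thus n = 24 disproves the claim, and no smaller n works.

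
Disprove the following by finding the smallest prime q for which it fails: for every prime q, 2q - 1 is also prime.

q = 2: 2q - 1 = 3, prime.
q = 3: 2q - 1 = 5, prime.
q = 5: 2q - 1 = 9 = 3 × 3, not prime.

q = 5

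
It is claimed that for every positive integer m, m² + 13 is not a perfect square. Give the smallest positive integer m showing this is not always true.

A counterexample is any positive integer m such that m² + 13 is a perfect square; we check each in order.
m = 1: 1² + 13 = 14, not a perfect square.
m = 2: 2² + 13 = 17, not a perfect square.
m = 3: 3² + 13 = 22, not a perfect square.
m = 4: 4² + 13 = 29, not a perfect square.
m = 5: 5² + 13 = 38, not a perfect square.
m = 6: 6² + 13 = 49 = 7², a perfect square.

m = 6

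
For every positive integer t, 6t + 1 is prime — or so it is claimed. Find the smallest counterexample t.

t = 4

For t = 1, 2, 3 the conclusion holds.
t = 4: 6t + 1 = 25 = 5 × 5, composite.
So t = 4 is the smallest counterexample.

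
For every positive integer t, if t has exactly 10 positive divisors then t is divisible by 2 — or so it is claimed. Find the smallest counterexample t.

t = 405

A counterexample is any positive integer t such that t has exactly 10 positive divisors but t is not divisible by 2; we check each in order.
The first 9 eligible values, up to t = 368, all satisfy the conclusion.
t = 405: τ(405) = 10; 405 mod 2 = 1.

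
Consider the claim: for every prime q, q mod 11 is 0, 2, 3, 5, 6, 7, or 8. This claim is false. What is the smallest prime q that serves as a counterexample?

q = 23

For q = 2, 3, 5, 7, 11, 13, 17, 19 the conclusion holds.
q = 23: 23 mod 11 = 1 — not in {0, 2, 3, 5, 6, 7, 8}.
Hence q = 23 is a counterexample.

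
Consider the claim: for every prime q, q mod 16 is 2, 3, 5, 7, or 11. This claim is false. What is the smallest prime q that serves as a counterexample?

Check each prime q in order until the claim fails.
The first 5 eligible values, up to q = 11, all satisfy the conclusion.
q = 13: 13 mod 16 = 13 — not in {2, 3, 5, 7, 11}.
Hence q = 13 is a counterexample.

q = 13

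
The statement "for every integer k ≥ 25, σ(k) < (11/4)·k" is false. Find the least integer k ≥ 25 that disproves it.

k = 60

Check each integer k ≥ 25 in order until the claim fails.
The first 35 eligible values, up to k = 59, all satisfy the conclusion.
k = 60: σ(60) = 168; 168 ≥ 165.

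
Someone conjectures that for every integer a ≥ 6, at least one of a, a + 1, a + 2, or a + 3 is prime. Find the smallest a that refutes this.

A counterexample is any integer a ≥ 6 such that a, a + 1, a + 2, a + 3 are all composite; we check each in order.
For a = 6, 7, 8, 9, …, 21, 22, 23 the conclusion holds.
a = 24: 24 = 2 × 12; 25 = 5 × 5; 26 = 2 × 13; 27 = 3 × 9 — all composite.

a = 24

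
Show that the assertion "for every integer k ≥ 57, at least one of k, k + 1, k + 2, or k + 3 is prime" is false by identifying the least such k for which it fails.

k = 62

We need the least integer k ≥ 57 for which k, k + 1, k + 2, k + 3 are all composite.
k = 57: 59 is prime.
k = 58: 59 is prime.
k = 59: 59 is prime.
k = 60: 61 is prime.
k = 61: 61 is prime.
k = 62: 62 = 2 × 31; 63 = 3 × 21; 64 = 2 × 32; 65 = 5 × 13 — all composite.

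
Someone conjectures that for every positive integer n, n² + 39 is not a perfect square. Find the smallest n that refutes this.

n = 5

For n = 1, 2, 3, 4 the conclusion holds.
n = 5: 5² + 39 = 64 = 8², a perfect square.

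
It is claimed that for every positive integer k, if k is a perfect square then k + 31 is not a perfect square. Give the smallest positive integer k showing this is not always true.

For k = 1, 4, 9, 16, …, 144, 169, 196 the conclusion holds.
k = 225: 225 = 15² and 225 + 31 = 256 = 16².
Hence k = 225 is a counterexample.

k = 225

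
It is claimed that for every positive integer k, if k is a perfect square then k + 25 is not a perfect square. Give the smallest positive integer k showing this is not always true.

We need the least positive integer k for which k is a perfect square but k + 25 is a perfect square.
The first 11 eligible values, up to k = 121, all satisfy the conclusion.
k = 144: 144 = 12² and 144 + 25 = 169 = 13².
Thus k = 144 disproves the claim, and no smaller k works.

k = 144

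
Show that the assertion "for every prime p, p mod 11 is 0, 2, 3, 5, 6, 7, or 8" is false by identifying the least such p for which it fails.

We need the least prime p for which the claim fails.
p = 2: 2 mod 11 = 2.
p = 3: 3 mod 11 = 3.
p = 5: 5 mod 11 = 5.
p = 7: 7 mod 11 = 7.
p = 11: 11 mod 11 = 0.
p = 13: 13 mod 11 = 2.
p = 17: 17 mod 11 = 6.
p = 19: 19 mod 11 = 8.
p = 23: 23 mod 11 = 1 — not in {0, 2, 3, 5, 6, 7, 8}.

p = 23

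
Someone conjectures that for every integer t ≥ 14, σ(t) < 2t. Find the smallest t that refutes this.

We need the least integer t ≥ 14 for which the claim fails.
The first 4 eligible values, up to t = 17, all satisfy the conclusion.
t = 18: σ(18) = 39; 39 ≥ 36.

t = 18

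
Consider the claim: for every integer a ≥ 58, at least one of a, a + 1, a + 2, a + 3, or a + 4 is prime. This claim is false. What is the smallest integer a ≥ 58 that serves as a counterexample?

For a = 58, 59, 60, 61 the conclusion holds.
a = 62: 62 = 2 × 31; 63 = 3 × 21; 64 = 2 × 32; 65 = 5 × 13; 66 = 2 × 33 — all composite.
Hence a = 62 is a counterexample.

a = 62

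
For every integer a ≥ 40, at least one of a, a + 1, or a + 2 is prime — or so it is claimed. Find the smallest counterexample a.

a = 44

A counterexample is any integer a ≥ 40 such that a, a + 1, a + 2 are all composite; we check each in order.
For a = 40, 41, 42, 43 the conclusion holds.
a = 44: 44 = 2 × 22; 45 = 3 × 15; 46 = 2 × 23 — all composite.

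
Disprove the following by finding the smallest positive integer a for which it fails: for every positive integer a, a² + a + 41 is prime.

a = 40

A counterexample is any positive integer a such that a² + a + 41 is not prime; we check each in order.
The first 39 eligible values, up to a = 39, all satisfy the conclusion.
a = 40: a² + a + 41 = 1681 = 41 × 41, composite.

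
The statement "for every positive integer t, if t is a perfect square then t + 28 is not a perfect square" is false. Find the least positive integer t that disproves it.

t = 36

Check each positive integer t in order until t is a perfect square but t + 28 is a perfect square.
t = 1: 1 + 28 = 29, not a perfect square.
t = 4: 4 + 28 = 32, not a perfect square.
t = 9: 9 + 28 = 37, not a perfect square.
t = 16: 16 + 28 = 44, not a perfect square.
t = 25: 25 + 28 = 53, not a perfect square.
t = 36: 36 = 6² and 36 + 28 = 64 = 8².
Thus t = 36 disproves the claim, and no smaller t works.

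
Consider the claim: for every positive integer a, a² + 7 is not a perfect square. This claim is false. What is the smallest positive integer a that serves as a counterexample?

A counterexample is any positive integer a such that a² + 7 is a perfect square; we check each in order.
a = 1: 1² + 7 = 8, not a perfect square.
a = 2: 2² + 7 = 11, not a perfect square.
a = 3: 3² + 7 = 16 = 4², a perfect square.

a = 3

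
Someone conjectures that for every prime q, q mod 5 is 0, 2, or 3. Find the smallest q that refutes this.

q = 11

A counterexample is any prime q such that the claim fails; we check each in order.
The first 4 eligible values, up to q = 7, all satisfy the conclusion.
q = 11: 11 mod 5 = 1 — not in {0, 2, 3}.
Hence q = 11 is a counterexample.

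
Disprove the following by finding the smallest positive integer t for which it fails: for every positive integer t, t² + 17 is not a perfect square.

t = 8

Check each positive integer t in order until t² + 17 is a perfect square.
The first 7 eligible values, up to t = 7, all satisfy the conclusion.
t = 8: 8² + 17 = 81 = 9², a perfect square.
Thus t = 8 disproves the claim, and no smaller t works.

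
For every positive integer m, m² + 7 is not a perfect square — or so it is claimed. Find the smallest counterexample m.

m = 3

A counterexample is any positive integer m such that m² + 7 is a perfect square; we check each in order.
For m = 1, 2 the conclusion holds.
m = 3: 3² + 7 = 16 = 4², a perfect square.
Hence m = 3 is a counterexample.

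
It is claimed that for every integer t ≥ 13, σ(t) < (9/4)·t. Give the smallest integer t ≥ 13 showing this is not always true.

t = 24

A counterexample is any integer t ≥ 13 such that the claim fails; we check each in order.
The first 11 eligible values, up to t = 23, all satisfy the conclusion.
t = 24: σ(24) = 60; 60 ≥ 54.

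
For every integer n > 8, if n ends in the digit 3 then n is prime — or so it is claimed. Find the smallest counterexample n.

Check each integer n > 8 in order until n ends in the digit 3 but n is not prime.
For n = 13, 23 the conclusion holds.
n = 33: 33 ends in 3; 33 = 3 × 11, composite.

n = 33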